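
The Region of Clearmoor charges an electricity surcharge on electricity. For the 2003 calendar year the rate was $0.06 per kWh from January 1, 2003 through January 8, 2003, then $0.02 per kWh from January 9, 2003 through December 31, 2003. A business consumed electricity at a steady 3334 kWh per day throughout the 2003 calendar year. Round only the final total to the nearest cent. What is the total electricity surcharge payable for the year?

$25405.08

January 1 – January 8, 2003: 8 days × 3334 kWh/day = 26,672 kWh at $0.06/kWh → $1600.32
January 9 – December 31, 2003: 357 days × 3334 kWh/day = 1,190,238 kWh at $0.02/kWh → $23804.76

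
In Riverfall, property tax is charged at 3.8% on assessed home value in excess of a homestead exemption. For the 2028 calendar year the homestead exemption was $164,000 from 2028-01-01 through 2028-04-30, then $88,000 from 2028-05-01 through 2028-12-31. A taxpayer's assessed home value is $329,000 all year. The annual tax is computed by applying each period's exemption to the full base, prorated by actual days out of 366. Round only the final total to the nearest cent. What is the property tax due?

2028-01-01 to 2028-04-30: 121 days, exemption $164,000 → ($329,000 − $164,000) × 3.8% × 121/366 = $2,072.8689
2028-05-01 to 2028-12-31: 245 days, exemption $88,000 → ($329,000 − $88,000) × 3.8% × 245/366 = $6,130.3552
Total = $8,203.2240

$8,203.22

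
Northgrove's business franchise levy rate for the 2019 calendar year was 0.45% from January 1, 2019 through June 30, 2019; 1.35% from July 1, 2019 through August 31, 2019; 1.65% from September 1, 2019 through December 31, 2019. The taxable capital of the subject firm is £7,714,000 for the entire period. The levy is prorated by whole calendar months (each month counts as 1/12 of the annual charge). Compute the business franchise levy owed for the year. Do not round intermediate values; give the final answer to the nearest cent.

January 1 – June 30, 2019: 6 months at 0.45% → £7,714,000 × 0.45% × 6/12 = £17,356.5000
July 1 – August 31, 2019: 2 months at 1.35% → £7,714,000 × 1.35% × 2/12 = £17,356.5000
September 1 – December 31, 2019: 4 months at 1.65% → £7,714,000 × 1.65% × 4/12 = £42,427.0000
Total = £77,140.0000

£77,140.00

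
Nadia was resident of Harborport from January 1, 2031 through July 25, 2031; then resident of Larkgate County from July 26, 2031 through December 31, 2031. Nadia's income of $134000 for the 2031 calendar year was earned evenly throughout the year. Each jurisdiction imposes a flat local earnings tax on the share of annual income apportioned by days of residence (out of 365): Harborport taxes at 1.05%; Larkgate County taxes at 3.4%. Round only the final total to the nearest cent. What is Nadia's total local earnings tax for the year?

Harborport, January 1 – July 25, 2031: 206 days → $134000 × 1.05% × 206/365 = $794.0877
Larkgate County, July 26 – December 31, 2031: 159 days → $134000 × 3.4% × 159/365 = $1984.6685
Total = $2778.7562

$2778.76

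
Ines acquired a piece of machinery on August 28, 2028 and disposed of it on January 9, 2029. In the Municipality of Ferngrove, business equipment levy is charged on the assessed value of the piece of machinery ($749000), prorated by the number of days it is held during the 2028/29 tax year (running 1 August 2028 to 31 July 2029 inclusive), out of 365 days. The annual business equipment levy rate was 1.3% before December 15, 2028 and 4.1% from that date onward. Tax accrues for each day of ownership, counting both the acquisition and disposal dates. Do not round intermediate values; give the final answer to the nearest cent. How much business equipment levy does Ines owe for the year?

August 28 – December 14, 2028: 109 days at 1.3% → $749000 × 1.3% × 109/365 = $2907.7616
December 15, 2028 – January 9, 2029: 26 days at 4.1% → $749000 × 4.1% × 26/365 = $2187.4904
Total = $5095.2521

$5095.25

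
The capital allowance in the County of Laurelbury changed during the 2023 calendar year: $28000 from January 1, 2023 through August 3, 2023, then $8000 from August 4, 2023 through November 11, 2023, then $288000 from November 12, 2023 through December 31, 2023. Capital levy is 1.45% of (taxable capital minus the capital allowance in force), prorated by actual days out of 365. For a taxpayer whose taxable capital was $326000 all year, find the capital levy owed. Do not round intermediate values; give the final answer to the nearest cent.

$3884.01

January 1 – August 3, 2023: 215 days, exemption $28000 → ($326000 − $28000) × 1.45% × 215/365 = $2545.2466
August 4 – November 11, 2023: 100 days, exemption $8000 → ($326000 − $8000) × 1.45% × 100/365 = $1263.2877
November 12 – December 31, 2023: 50 days, exemption $288000 → ($326000 − $288000) × 1.45% × 50/365 = $75.4795
Total = $3884.0137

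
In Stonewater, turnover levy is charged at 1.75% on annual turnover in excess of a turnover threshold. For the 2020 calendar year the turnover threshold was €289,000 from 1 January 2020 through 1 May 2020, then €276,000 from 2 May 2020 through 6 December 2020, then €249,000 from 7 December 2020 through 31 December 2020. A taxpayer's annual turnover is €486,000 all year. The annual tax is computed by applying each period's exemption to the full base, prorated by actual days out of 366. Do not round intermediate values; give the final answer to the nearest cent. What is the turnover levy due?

1 January – 1 May 2020: 122 days, exemption €289,000 → (€486,000 − €289,000) × 1.75% × 122/366 = €1,149.1667
2 May – 6 December 2020: 219 days, exemption €276,000 → (€486,000 − €276,000) × 1.75% × 219/366 = €2,198.9754
7 December – 31 December 2020: 25 days, exemption €249,000 → (€486,000 − €249,000) × 1.75% × 25/366 = €283.2992
Total = €3,631.4413

€3,631.44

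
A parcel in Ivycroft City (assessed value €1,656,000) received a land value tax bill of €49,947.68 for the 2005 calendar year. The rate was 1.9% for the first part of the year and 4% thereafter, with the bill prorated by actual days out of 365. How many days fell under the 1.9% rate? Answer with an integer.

Let d = days at the first rate; then 365 − d days at the second rate.
€1,656,000 × [1.9%·d + 4%·(365−d)] / 365 = €49,947.68
Solving gives d = 171, so the new rate took effect on 21 June 2005.

171 days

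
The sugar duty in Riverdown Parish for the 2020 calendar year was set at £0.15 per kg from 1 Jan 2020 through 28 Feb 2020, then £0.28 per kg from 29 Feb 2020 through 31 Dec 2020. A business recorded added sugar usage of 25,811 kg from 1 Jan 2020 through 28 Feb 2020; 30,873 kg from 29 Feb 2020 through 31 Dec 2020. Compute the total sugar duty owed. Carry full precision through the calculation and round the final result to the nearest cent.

£12516.09

1 Jan – 28 Feb 2020: 25,811 kg at £0.15/kg → £3871.65
29 Feb – 31 Dec 2020: 30,873 kg at £0.28/kg → £8644.44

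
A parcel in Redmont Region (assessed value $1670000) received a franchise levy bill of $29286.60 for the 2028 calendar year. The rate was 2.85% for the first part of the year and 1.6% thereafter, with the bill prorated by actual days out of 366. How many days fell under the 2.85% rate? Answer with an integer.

45 days

Let d = days at the first rate; then 366 − d days at the second rate.
$1670000 × [2.85%·d + 1.6%·(366−d)] / 366 = $29286.60
Solving gives d = 45, so the new rate took effect on 15 Feb 2028.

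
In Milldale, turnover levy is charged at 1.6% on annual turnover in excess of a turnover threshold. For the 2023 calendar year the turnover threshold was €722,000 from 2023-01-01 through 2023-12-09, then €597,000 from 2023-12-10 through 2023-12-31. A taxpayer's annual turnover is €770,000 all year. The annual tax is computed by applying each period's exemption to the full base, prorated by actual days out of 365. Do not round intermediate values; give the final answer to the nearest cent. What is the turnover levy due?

€888.55

2023-01-01 to 2023-12-09: 343 days, exemption €722,000 → (€770,000 − €722,000) × 1.6% × 343/365 = €721.7096
2023-12-10 to 2023-12-31: 22 days, exemption €597,000 → (€770,000 − €597,000) × 1.6% × 22/365 = €166.8384
Total = €888.5479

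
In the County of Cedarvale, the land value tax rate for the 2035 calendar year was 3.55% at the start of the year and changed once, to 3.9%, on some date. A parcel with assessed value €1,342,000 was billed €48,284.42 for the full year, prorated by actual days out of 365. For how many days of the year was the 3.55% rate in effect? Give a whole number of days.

Let d = days at the first rate; then 365 − d days at the second rate.
€1,342,000 × [3.55%·d + 3.9%·(365−d)] / 365 = €48,284.42
Solving gives d = 315, so the new rate took effect on 12 Nov 2035.

315 days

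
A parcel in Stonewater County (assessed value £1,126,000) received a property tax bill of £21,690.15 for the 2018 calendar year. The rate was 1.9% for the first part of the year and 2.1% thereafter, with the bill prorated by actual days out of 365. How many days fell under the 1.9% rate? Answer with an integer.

Let d = days at the first rate; then 365 − d days at the second rate.
£1,126,000 × [1.9%·d + 2.1%·(365−d)] / 365 = £21,690.15
Solving gives d = 317, so the new rate took effect on 14 Nov 2018.

317 days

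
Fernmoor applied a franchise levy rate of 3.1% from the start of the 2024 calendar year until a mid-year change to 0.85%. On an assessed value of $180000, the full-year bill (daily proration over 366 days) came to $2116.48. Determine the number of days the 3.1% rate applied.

Let d = days at the first rate; then 366 − d days at the second rate.
$180000 × [3.1%·d + 0.85%·(366−d)] / 366 = $2116.48
Solving gives d = 53, so the new rate took effect on 23 Feb 2024.

53 days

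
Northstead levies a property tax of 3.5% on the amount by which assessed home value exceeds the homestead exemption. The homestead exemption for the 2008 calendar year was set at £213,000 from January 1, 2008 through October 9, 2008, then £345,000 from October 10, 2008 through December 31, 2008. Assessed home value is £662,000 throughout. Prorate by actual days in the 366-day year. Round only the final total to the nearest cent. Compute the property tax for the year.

£14,667.30

January 1 – October 9, 2008: 283 days, exemption £213,000 → (£662,000 − £213,000) × 3.5% × 283/366 = £12,151.2158
October 10 – December 31, 2008: 83 days, exemption £345,000 → (£662,000 − £345,000) × 3.5% × 83/366 = £2,516.0792
Total = £14,667.2951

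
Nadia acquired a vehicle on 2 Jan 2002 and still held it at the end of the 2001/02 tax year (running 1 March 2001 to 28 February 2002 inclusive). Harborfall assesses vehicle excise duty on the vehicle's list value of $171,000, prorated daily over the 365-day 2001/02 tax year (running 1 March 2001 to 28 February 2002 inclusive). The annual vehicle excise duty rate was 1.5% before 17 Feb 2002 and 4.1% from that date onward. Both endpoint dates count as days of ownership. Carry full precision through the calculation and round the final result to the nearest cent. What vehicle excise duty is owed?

2 Jan – 16 Feb 2002: 46 days at 1.5% → $171,000 × 1.5% × 46/365 = $323.2603
17 Feb – 28 Feb 2002: 12 days at 4.1% → $171,000 × 4.1% × 12/365 = $230.4986
Total = $553.7589

$553.76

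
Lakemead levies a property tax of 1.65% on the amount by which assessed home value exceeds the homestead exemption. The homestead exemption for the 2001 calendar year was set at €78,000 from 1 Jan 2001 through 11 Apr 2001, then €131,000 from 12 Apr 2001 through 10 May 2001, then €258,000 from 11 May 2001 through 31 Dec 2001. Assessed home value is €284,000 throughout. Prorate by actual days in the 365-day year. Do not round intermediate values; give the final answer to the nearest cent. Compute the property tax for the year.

1 Jan – 11 Apr 2001: 101 days, exemption €78,000 → (€284,000 − €78,000) × 1.65% × 101/365 = €940.5452
12 Apr – 10 May 2001: 29 days, exemption €131,000 → (€284,000 − €131,000) × 1.65% × 29/365 = €200.5767
11 May – 31 Dec 2001: 235 days, exemption €258,000 → (€284,000 − €258,000) × 1.65% × 235/365 = €276.2055
Total = €1,417.3274

€1,417.33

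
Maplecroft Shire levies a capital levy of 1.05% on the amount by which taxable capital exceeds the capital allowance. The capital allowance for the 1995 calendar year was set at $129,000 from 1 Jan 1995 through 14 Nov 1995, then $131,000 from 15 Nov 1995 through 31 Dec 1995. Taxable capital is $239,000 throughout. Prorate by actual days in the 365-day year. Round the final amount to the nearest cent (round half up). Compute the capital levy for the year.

1 Jan – 14 Nov 1995: 318 days, exemption $129,000 → ($239,000 − $129,000) × 1.05% × 318/365 = $1,006.2740
15 Nov – 31 Dec 1995: 47 days, exemption $131,000 → ($239,000 − $131,000) × 1.05% × 47/365 = $146.0219
Total = $1,152.2959

$1,152.30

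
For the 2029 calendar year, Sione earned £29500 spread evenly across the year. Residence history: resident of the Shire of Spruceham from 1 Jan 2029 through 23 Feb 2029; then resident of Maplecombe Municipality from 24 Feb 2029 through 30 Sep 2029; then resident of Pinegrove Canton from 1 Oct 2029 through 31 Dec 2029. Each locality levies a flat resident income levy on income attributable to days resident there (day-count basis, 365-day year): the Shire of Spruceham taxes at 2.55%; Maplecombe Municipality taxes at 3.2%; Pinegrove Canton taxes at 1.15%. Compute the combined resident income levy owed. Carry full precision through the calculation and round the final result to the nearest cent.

£763.20

The Shire of Spruceham, 1 Jan – 23 Feb 2029: 54 days → £29500 × 2.55% × 54/365 = £111.2918
Maplecombe Municipality, 24 Feb – 30 Sep 2029: 219 days → £29500 × 3.2% × 219/365 = £566.4000
Pinegrove Canton, 1 Oct – 31 Dec 2029: 92 days → £29500 × 1.15% × 92/365 = £85.5096
Total = £763.2014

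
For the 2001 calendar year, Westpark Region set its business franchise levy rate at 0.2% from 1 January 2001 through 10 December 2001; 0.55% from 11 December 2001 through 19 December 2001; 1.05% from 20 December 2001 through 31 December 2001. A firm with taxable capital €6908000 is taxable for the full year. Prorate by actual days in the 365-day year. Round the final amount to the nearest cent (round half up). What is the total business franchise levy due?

€16342.62

1 January – 10 December 2001: 344 days at 0.2% → €6908000 × 0.2% × 344/365 = €13021.1068
11 December – 19 December 2001: 9 days at 0.55% → €6908000 × 0.55% × 9/365 = €936.8384
20 December – 31 December 2001: 12 days at 1.05% → €6908000 × 1.05% × 12/365 = €2384.6795
Total = €16342.6247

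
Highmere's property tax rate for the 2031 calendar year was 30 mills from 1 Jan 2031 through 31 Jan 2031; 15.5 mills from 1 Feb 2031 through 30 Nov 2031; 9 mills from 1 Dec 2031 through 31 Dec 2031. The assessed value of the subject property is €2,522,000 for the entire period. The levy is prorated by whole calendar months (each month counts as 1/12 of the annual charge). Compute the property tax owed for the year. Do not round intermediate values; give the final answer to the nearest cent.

1 Jan – 31 Jan 2031: 1 month at 30 mills → €2,522,000 × 3% × 1/12 = €6,305.0000
1 Feb – 30 Nov 2031: 10 months at 15.5 mills → €2,522,000 × 1.55% × 10/12 = €32,575.8333
1 Dec – 31 Dec 2031: 1 month at 9 mills → €2,522,000 × 0.9% × 1/12 = €1,891.5000
Total = €40,772.3333

€40,772.33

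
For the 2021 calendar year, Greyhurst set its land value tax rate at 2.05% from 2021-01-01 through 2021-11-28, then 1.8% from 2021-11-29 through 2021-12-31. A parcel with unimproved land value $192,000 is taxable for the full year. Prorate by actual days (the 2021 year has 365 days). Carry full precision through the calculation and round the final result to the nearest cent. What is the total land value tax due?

$3,892.60

2021-01-01 to 2021-11-28: 332 days at 2.05% → $192,000 × 2.05% × 332/365 = $3,580.1425
2021-11-29 to 2021-12-31: 33 days at 1.8% → $192,000 × 1.8% × 33/365 = $312.4603
Total = $3,892.6027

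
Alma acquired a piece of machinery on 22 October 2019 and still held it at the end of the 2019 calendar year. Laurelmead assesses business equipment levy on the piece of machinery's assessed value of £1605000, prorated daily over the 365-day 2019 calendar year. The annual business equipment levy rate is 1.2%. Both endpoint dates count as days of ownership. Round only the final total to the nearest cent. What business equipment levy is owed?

Days held (22 October – 31 December 2019): 71 out of 365
Tax = £1605000 × 1.2% × 71/365 = £3746.4658

£3746.47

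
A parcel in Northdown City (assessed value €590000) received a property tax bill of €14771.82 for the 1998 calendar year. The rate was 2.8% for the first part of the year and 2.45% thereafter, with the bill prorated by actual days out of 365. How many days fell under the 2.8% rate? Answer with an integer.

Let d = days at the first rate; then 365 − d days at the second rate.
€590000 × [2.8%·d + 2.45%·(365−d)] / 365 = €14771.82
Solving gives d = 56, so the new rate took effect on 26 February 1998.

56 days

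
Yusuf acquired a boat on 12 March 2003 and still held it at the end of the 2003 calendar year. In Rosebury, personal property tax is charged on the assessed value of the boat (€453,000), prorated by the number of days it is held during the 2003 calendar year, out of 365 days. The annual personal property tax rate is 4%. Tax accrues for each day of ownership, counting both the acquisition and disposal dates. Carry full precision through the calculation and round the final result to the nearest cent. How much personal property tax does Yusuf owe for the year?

€14,644.93

Days held (12 March – 31 December 2003): 295 out of 365
Tax = €453,000 × 4% × 295/365 = €14,644.9315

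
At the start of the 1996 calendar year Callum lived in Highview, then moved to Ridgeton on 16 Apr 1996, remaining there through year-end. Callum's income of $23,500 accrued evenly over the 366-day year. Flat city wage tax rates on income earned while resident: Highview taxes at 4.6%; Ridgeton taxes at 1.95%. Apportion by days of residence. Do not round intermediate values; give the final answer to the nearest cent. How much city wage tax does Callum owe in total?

$638.61

Highview, 1 Jan – 15 Apr 1996: 106 days → $23,500 × 4.6% × 106/366 = $313.0765
Ridgeton, 16 Apr – 31 Dec 1996: 260 days → $23,500 × 1.95% × 260/366 = $325.5328
Total = $638.6093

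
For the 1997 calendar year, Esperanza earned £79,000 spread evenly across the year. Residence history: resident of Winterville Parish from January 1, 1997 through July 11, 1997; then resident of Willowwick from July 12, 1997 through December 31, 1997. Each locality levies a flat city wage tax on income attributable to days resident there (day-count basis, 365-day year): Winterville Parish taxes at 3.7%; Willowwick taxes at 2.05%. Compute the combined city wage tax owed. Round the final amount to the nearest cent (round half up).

£2,305.18

Winterville Parish, January 1 – July 11, 1997: 192 days → £79,000 × 3.7% × 192/365 = £1,537.5781
Willowwick, July 12 – December 31, 1997: 173 days → £79,000 × 2.05% × 173/365 = £767.5986
Total = £2,305.1767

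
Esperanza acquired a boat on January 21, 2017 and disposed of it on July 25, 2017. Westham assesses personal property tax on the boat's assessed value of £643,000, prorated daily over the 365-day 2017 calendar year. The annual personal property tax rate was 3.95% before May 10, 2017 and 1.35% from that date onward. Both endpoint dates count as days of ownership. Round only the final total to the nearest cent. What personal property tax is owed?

£9,415.99

January 21 – May 9, 2017: 109 days at 3.95% → £643,000 × 3.95% × 109/365 = £7,584.7575
May 10 – July 25, 2017: 77 days at 1.35% → £643,000 × 1.35% × 77/365 = £1,831.2288
Total = £9,415.9863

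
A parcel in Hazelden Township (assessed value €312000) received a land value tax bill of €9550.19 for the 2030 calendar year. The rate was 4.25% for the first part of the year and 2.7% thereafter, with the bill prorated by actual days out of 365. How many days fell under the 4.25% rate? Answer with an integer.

85 days

Let d = days at the first rate; then 365 − d days at the second rate.
€312000 × [4.25%·d + 2.7%·(365−d)] / 365 = €9550.19
Solving gives d = 85, so the new rate took effect on 27 March 2030.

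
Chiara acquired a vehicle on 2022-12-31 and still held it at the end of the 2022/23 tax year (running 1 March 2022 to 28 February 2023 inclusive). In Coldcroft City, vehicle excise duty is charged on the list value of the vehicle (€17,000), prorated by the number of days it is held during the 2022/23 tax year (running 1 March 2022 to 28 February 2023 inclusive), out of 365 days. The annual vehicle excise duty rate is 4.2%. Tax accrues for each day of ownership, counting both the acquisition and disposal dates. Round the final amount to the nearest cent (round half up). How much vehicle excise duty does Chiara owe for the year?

Days held (2022-12-31 to 2023-02-28): 60 out of 365
Tax = €17,000 × 4.2% × 60/365 = €117.3699

€117.37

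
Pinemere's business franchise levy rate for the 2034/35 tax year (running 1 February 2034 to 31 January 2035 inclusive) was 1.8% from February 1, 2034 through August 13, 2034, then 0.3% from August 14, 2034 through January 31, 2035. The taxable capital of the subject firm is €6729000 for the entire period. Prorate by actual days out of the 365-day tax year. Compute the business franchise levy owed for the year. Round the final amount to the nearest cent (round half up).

February 1 – August 13, 2034: 194 days at 1.8% → €6729000 × 1.8% × 194/365 = €64377.1726
August 14, 2034 – January 31, 2035: 171 days at 0.3% → €6729000 × 0.3% × 171/365 = €9457.4712
Total = €73834.6438

€73834.64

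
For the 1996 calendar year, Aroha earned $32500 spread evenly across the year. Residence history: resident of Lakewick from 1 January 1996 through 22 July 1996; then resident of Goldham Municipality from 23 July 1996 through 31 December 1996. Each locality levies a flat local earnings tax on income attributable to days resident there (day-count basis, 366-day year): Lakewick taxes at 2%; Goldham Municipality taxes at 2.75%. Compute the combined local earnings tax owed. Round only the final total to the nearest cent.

Lakewick, 1 January – 22 July 1996: 204 days → $32500 × 2% × 204/366 = $362.2951
Goldham Municipality, 23 July – 31 December 1996: 162 days → $32500 × 2.75% × 162/366 = $395.5943
Total = $757.8893

$757.89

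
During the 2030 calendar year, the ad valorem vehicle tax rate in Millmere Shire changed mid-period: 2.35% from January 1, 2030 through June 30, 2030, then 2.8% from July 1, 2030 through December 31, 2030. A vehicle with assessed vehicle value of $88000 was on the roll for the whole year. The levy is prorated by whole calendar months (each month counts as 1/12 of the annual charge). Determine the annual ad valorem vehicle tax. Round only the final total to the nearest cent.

January 1 – June 30, 2030: 6 months at 2.35% → $88000 × 2.35% × 6/12 = $1034.0000
July 1 – December 31, 2030: 6 months at 2.8% → $88000 × 2.8% × 6/12 = $1232.0000
Total = $2266.0000

$2266.00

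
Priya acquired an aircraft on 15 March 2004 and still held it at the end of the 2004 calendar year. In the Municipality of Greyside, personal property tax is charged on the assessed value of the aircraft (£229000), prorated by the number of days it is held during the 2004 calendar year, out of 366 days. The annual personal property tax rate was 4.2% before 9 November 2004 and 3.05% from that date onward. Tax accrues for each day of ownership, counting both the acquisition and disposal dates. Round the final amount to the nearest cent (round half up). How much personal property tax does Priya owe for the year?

£7292.02

15 March – 8 November 2004: 239 days at 4.2% → £229000 × 4.2% × 239/366 = £6280.6066
9 November – 31 December 2004: 53 days at 3.05% → £229000 × 3.05% × 53/366 = £1011.4167
Total = £7292.0232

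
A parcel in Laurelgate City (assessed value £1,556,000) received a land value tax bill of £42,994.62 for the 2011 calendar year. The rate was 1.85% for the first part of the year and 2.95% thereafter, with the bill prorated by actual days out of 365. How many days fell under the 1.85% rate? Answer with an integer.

62 days

Let d = days at the first rate; then 365 − d days at the second rate.
£1,556,000 × [1.85%·d + 2.95%·(365−d)] / 365 = £42,994.62
Solving gives d = 62, so the new rate took effect on 4 March 2011.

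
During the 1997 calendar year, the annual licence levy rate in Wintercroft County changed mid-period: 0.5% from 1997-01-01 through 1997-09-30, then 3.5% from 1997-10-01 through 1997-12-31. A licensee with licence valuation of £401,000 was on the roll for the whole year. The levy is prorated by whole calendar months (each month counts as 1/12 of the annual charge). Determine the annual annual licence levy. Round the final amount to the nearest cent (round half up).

1997-01-01 to 1997-09-30: 9 months at 0.5% → £401,000 × 0.5% × 9/12 = £1,503.7500
1997-10-01 to 1997-12-31: 3 months at 3.5% → £401,000 × 3.5% × 3/12 = £3,508.7500
Total = £5,012.5000

£5,012.50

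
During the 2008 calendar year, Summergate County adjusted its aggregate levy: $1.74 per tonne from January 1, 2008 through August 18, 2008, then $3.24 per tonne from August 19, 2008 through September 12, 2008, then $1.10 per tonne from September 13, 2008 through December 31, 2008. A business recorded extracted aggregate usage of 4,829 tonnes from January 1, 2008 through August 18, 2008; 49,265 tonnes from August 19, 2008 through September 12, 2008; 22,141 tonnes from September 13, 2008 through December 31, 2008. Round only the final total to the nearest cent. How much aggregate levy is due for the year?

$192376.16

January 1 – August 18, 2008: 4,829 tonnes at $1.74/tonne → $8402.46
August 19 – September 12, 2008: 49,265 tonnes at $3.24/tonne → $159618.60
September 13 – December 31, 2008: 22,141 tonnes at $1.10/tonne → $24355.10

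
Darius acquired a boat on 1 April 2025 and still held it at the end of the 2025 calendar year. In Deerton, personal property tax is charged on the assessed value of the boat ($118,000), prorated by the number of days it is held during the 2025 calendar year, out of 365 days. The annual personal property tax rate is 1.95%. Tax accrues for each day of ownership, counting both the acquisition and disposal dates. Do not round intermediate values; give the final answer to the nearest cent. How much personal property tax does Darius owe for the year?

$1,733.63

Days held (1 April – 31 December 2025): 275 out of 365
Tax = $118,000 × 1.95% × 275/365 = $1,733.6301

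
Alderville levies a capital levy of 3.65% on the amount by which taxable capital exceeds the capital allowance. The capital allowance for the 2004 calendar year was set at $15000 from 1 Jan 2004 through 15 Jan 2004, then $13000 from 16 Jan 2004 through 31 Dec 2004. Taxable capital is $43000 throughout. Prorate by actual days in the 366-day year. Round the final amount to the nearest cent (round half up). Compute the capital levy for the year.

1 Jan – 15 Jan 2004: 15 days, exemption $15000 → ($43000 − $15000) × 3.65% × 15/366 = $41.8852
16 Jan – 31 Dec 2004: 351 days, exemption $13000 → ($43000 − $13000) × 3.65% × 351/366 = $1050.1230
Total = $1092.0082

$1092.01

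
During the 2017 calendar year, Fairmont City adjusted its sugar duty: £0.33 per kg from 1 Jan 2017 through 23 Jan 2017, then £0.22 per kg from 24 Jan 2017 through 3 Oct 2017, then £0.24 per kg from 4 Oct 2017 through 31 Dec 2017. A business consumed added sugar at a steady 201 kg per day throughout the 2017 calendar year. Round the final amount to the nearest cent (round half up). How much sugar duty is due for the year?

1 Jan – 23 Jan 2017: 23 days × 201 kg/day = 4,623 kg at £0.33/kg → £1,525.59
24 Jan – 3 Oct 2017: 253 days × 201 kg/day = 50,853 kg at £0.22/kg → £11,187.66
4 Oct – 31 Dec 2017: 89 days × 201 kg/day = 17,889 kg at £0.24/kg → £4,293.36

£17,006.61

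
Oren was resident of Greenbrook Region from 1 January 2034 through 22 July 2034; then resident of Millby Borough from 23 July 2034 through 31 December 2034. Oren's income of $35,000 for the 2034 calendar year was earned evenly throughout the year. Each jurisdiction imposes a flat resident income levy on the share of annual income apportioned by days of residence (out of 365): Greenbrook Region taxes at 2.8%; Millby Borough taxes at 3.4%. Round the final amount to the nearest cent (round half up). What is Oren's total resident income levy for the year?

$1,073.21

Greenbrook Region, 1 January – 22 July 2034: 203 days → $35,000 × 2.8% × 203/365 = $545.0411
Millby Borough, 23 July – 31 December 2034: 162 days → $35,000 × 3.4% × 162/365 = $528.1644
Total = $1,073.2055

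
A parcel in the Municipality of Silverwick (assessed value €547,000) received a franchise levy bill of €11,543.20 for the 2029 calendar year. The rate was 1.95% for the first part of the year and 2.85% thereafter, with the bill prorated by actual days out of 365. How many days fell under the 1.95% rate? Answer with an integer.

Let d = days at the first rate; then 365 − d days at the second rate.
€547,000 × [1.95%·d + 2.85%·(365−d)] / 365 = €11,543.20
Solving gives d = 300, so the new rate took effect on 28 October 2029.

300 days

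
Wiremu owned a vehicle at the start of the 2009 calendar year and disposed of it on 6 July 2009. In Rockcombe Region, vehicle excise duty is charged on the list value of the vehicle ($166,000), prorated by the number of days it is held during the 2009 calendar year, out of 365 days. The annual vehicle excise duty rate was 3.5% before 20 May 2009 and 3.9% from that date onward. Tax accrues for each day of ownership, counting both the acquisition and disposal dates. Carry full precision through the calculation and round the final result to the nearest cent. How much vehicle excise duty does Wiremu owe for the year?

1 January – 19 May 2009: 139 days at 3.5% → $166,000 × 3.5% × 139/365 = $2,212.5753
20 May – 6 July 2009: 48 days at 3.9% → $166,000 × 3.9% × 48/365 = $851.3753
Total = $3,063.9507

$3,063.95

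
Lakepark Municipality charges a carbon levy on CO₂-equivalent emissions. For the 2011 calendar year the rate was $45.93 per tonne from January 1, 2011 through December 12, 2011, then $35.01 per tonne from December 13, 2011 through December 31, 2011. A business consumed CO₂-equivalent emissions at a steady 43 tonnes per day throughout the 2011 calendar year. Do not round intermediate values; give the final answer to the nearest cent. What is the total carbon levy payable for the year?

January 1 – December 12, 2011: 346 days × 43 tonnes/day = 14,878 tonnes at $45.93/tonne → $683346.54
December 13 – December 31, 2011: 19 days × 43 tonnes/day = 817 tonnes at $35.01/tonne → $28603.17

$711949.71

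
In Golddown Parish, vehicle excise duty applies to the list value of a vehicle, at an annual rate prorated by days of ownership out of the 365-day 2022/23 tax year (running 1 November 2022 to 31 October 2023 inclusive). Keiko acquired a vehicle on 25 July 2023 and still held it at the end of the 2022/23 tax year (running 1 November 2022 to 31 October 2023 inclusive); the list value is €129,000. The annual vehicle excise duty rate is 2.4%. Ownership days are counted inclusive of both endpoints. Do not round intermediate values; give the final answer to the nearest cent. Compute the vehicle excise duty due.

€839.74

Days held (25 July – 31 October 2023): 99 out of 365
Tax = €129,000 × 2.4% × 99/365 = €839.7370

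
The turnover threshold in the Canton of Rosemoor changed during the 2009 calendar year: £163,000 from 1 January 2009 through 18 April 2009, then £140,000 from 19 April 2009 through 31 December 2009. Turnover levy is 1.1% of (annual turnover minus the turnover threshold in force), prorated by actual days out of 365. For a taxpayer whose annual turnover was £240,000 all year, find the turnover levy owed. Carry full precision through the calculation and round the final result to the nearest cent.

1 January – 18 April 2009: 108 days, exemption £163,000 → (£240,000 − £163,000) × 1.1% × 108/365 = £250.6192
19 April – 31 December 2009: 257 days, exemption £140,000 → (£240,000 − £140,000) × 1.1% × 257/365 = £774.5205
Total = £1,025.1397

£1,025.14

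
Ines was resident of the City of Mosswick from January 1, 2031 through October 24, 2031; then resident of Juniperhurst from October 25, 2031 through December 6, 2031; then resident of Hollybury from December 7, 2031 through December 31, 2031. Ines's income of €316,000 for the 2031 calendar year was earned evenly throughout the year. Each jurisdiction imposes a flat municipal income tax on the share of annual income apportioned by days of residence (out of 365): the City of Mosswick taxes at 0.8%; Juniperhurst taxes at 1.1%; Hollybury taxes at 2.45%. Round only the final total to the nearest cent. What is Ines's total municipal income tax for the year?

€2,996.81

The City of Mosswick, January 1 – October 24, 2031: 297 days → €316,000 × 0.8% × 297/365 = €2,057.0301
Juniperhurst, October 25 – December 6, 2031: 43 days → €316,000 × 1.1% × 43/365 = €409.5014
Hollybury, December 7 – December 31, 2031: 25 days → €316,000 × 2.45% × 25/365 = €530.2740
Total = €2,996.8055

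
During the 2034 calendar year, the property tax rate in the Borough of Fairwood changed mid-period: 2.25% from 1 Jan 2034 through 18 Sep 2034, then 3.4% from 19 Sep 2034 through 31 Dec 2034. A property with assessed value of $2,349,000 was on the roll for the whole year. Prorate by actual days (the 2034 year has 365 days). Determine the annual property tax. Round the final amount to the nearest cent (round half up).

1 Jan – 18 Sep 2034: 261 days at 2.25% → $2,349,000 × 2.25% × 261/365 = $37,793.1575
19 Sep – 31 Dec 2034: 104 days at 3.4% → $2,349,000 × 3.4% × 104/365 = $22,756.3397
Total = $60,549.4973

$60,549.50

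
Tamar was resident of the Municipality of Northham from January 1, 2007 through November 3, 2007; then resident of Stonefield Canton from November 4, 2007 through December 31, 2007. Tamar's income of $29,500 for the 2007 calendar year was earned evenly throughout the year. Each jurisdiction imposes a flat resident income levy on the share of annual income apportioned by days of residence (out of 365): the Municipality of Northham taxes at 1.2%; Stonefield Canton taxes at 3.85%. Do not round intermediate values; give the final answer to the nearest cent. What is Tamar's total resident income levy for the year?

The Municipality of Northham, January 1 – November 3, 2007: 307 days → $29,500 × 1.2% × 307/365 = $297.7479
Stonefield Canton, November 4 – December 31, 2007: 58 days → $29,500 × 3.85% × 58/365 = $180.4753
Total = $478.2233

$478.22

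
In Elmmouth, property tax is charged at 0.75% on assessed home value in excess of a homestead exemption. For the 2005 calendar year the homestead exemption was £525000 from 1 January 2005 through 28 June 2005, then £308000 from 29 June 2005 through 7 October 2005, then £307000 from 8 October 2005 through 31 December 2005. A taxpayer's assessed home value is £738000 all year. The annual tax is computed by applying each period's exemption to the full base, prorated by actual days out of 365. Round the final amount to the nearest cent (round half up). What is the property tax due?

£2428.60

1 January – 28 June 2005: 179 days, exemption £525000 → (£738000 − £525000) × 0.75% × 179/365 = £783.4315
29 June – 7 October 2005: 101 days, exemption £308000 → (£738000 − £308000) × 0.75% × 101/365 = £892.3973
8 October – 31 December 2005: 85 days, exemption £307000 → (£738000 − £307000) × 0.75% × 85/365 = £752.7740
Total = £2428.6027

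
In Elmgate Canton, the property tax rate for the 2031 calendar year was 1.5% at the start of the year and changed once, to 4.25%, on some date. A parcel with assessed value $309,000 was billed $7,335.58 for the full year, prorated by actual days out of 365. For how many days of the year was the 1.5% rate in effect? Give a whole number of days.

249 days

Let d = days at the first rate; then 365 − d days at the second rate.
$309,000 × [1.5%·d + 4.25%·(365−d)] / 365 = $7,335.58
Solving gives d = 249, so the new rate took effect on 7 September 2031.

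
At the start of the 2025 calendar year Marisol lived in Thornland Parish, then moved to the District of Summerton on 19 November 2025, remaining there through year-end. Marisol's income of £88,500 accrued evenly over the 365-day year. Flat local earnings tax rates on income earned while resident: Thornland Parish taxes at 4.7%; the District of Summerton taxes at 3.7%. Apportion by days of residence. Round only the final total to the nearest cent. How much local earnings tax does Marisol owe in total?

Thornland Parish, 1 January – 18 November 2025: 322 days → £88,500 × 4.7% × 322/365 = £3,669.4767
The District of Summerton, 19 November – 31 December 2025: 43 days → £88,500 × 3.7% × 43/365 = £385.7630
Total = £4,055.2397

£4,055.24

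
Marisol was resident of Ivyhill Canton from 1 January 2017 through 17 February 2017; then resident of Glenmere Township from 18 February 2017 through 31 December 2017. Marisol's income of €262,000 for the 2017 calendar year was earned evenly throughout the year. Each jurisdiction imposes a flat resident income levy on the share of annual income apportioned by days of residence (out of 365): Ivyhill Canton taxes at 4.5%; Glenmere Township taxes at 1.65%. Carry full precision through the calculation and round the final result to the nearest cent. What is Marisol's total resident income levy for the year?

€5,304.96

Ivyhill Canton, 1 January – 17 February 2017: 48 days → €262,000 × 4.5% × 48/365 = €1,550.4658
Glenmere Township, 18 February – 31 December 2017: 317 days → €262,000 × 1.65% × 317/365 = €3,754.4959
Total = €5,304.9616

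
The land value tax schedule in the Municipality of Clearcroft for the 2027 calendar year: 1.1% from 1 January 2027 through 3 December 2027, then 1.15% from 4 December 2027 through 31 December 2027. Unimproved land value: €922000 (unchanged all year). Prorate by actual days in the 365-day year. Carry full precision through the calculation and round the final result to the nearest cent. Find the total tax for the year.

1 January – 3 December 2027: 337 days at 1.1% → €922000 × 1.1% × 337/365 = €9363.9836
4 December – 31 December 2027: 28 days at 1.15% → €922000 × 1.15% × 28/365 = €813.3808
Total = €10177.3644

€10177.36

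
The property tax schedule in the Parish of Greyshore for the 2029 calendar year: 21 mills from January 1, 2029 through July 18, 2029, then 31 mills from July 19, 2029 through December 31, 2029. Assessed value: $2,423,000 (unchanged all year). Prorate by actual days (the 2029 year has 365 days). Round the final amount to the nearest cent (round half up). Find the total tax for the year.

January 1 – July 18, 2029: 199 days at 21 mills → $2,423,000 × 2.1% × 199/365 = $27,741.6904
July 19 – December 31, 2029: 166 days at 31 mills → $2,423,000 × 3.1% × 166/365 = $34,160.9808
Total = $61,902.6712

$61,902.67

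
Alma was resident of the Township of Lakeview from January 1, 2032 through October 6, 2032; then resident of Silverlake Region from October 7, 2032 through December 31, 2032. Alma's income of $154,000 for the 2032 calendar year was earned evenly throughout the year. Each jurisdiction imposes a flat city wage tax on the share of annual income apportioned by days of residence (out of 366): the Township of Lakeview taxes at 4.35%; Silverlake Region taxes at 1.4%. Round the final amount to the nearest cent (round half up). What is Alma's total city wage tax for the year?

$5,631.52

The Township of Lakeview, January 1 – October 6, 2032: 280 days → $154,000 × 4.35% × 280/366 = $5,124.9180
Silverlake Region, October 7 – December 31, 2032: 86 days → $154,000 × 1.4% × 86/366 = $506.6011
Total = $5,631.5191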